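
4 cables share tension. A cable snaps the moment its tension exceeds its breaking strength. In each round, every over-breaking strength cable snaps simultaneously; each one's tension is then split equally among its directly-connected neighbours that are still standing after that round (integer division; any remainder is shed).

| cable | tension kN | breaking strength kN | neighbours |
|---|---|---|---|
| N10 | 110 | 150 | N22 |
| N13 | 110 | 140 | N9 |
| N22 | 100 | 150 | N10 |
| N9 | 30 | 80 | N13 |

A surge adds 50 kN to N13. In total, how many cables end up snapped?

2

Round 1 — N13 at 160 > 140. N13 snaps.
  N13 sheds 160 kN to N9: 160 each.
    N9: 30+160 = 190 > 80
Round 2 — N9 snaps.
  N9 sheds 190 kN: no online neighbours, lost.
No further breaks.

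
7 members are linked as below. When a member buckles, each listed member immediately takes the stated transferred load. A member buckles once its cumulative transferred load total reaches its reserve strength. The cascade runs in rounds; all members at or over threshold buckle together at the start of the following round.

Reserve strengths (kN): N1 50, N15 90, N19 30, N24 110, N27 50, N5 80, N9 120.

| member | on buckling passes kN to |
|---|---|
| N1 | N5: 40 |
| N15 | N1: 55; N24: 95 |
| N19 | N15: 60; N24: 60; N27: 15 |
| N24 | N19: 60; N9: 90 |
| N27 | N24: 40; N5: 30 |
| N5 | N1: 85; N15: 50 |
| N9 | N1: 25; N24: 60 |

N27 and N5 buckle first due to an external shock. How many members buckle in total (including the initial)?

Round 1 — N27, N5 buckle (initial).
  N1: +85 → 85 ≥ 50
  N15: +50 → 50 < 90
  N24: +40 → 40 < 110
Round 2 — N1 buckles.
No further bucklings.

3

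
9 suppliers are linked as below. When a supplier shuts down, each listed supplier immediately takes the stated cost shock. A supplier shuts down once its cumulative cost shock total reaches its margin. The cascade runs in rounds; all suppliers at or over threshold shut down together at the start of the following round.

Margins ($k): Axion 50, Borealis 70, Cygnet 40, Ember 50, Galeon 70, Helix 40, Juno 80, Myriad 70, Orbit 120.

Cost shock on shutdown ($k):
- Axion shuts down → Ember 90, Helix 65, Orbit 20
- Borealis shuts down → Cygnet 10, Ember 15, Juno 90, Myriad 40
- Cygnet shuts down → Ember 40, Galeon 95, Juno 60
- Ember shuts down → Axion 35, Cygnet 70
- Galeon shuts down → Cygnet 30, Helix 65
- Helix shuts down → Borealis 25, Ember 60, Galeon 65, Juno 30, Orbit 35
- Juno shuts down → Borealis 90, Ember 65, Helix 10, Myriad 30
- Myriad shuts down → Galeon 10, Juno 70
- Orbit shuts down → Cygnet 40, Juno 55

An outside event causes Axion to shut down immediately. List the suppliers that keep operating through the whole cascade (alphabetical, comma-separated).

Round 1 — Axion shuts down (initial).
  Ember: +90 → 90 ≥ 50
  Helix: +65 → 65 ≥ 40
  Orbit: +20 → 20 < 120
Round 2 — Ember, Helix shut down.
  Borealis: +25 → 25 < 70
  Cygnet: +70 → 70 ≥ 40
  Galeon: +65 → 65 < 70
  Juno: +30 → 30 < 80
  Orbit: +35 → 55 < 120
Round 3 — Cygnet shuts down.
  Galeon: +95 → 160 ≥ 70
  Juno: +60 → 90 ≥ 80
Round 4 — Galeon, Juno shut down.
  Borealis: +90 → 115 ≥ 70
  Myriad: +30 → 30 < 70
Round 5 — Borealis shuts down.
  Myriad: +40 → 70 ≥ 70
Round 6 — Myriad shuts down.
No further shutdowns.

Orbit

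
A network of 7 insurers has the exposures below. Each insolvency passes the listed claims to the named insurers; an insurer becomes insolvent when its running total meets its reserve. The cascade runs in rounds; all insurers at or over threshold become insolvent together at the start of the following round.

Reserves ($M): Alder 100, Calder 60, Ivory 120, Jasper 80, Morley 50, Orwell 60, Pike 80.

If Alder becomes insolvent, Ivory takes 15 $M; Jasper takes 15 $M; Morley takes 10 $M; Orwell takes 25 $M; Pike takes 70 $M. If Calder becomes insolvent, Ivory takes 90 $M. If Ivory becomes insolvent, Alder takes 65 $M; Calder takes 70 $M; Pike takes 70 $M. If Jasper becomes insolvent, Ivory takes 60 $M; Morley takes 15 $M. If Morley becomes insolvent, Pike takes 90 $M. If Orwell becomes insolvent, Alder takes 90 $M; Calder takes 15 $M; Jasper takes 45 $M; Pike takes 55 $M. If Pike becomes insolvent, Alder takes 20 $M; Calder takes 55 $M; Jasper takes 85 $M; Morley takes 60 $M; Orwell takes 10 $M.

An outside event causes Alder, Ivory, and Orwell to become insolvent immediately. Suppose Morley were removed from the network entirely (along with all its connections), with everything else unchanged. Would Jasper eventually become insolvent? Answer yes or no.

yes

With Morley removed:
Round 1 — Alder, Ivory, Orwell become insolvent (initial).
  Calder: +70+15 → 85 ≥ 60
  Jasper: +15+45 → 60 < 80
  Pike: +70+70+55 → 195 ≥ 80
Round 2 — Calder, Pike become insolvent.
  Jasper: +85 → 145 ≥ 80
Round 3 — Jasper becomes insolvent.
No further insolvencies.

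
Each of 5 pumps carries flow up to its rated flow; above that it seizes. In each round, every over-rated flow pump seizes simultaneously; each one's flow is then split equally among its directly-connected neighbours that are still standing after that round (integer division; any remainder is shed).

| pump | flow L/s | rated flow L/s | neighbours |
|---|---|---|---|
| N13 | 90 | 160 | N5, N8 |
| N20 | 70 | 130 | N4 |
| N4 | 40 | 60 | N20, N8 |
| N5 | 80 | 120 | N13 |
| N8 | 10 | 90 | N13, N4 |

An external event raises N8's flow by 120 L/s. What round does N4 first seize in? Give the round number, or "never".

2

Round 1 — N8 at 130 > 90. N8 seizes.
  N8 sheds 130 L/s to N13, N4: 65 each.
    N13: 90+65 = 155 ≤ 160
    N4: 40+65 = 105 > 60
Round 2 — N4 seizes.
  N4 sheds 105 L/s to N20: 105 each.
    N20: 70+105 = 175 > 130
Round 3 — N20 seizes.
  N20 sheds 175 L/s: no online neighbours, lost.
No further seizures.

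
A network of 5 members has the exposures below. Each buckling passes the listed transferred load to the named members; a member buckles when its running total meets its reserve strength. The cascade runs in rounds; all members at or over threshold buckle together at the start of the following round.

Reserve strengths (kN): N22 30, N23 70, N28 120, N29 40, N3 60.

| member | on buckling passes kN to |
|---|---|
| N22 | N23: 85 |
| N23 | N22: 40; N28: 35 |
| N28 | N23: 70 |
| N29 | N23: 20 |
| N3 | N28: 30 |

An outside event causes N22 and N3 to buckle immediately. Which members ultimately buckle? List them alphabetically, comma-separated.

Round 1 — N22, N3 buckle (initial).
  N23: +85 → 85 ≥ 70
  N28: +30 → 30 < 120
Round 2 — N23 buckles.
  N28: +35 → 65 < 120
No further bucklings.

N22, N23, N3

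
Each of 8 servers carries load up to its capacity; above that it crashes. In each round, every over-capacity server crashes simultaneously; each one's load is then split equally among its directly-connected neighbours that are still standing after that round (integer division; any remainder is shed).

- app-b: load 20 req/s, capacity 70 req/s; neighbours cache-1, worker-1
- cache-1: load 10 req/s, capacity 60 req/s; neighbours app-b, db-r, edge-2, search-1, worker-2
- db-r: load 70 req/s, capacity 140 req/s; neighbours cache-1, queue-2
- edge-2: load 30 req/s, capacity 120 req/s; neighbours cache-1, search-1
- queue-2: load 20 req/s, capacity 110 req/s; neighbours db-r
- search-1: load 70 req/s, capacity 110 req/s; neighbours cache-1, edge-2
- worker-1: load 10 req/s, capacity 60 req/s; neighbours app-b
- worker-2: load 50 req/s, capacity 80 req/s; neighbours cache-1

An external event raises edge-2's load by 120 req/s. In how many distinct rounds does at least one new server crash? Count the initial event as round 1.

Round 1 — edge-2 at 150 > 120. edge-2 crashes.
  edge-2 sheds 150 req/s to cache-1, search-1: 75 each.
    cache-1: 10+75 = 85 > 60
    search-1: 70+75 = 145 > 110
Round 2 — cache-1, search-1 crash.
  cache-1 sheds 85 req/s to app-b, db-r, worker-2: 28 each (1 lost).
    app-b: 20+28 = 48 ≤ 70
    db-r: 70+28 = 98 ≤ 140
    worker-2: 50+28 = 78 ≤ 80
  search-1 sheds 145 req/s: no online neighbours, lost.
No further crashes.

2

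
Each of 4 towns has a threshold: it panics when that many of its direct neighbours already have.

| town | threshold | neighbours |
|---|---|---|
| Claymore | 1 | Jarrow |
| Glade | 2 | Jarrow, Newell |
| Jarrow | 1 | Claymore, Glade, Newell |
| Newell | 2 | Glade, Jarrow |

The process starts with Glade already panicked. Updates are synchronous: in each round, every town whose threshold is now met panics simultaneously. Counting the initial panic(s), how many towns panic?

4

Round 1 — Glade panics (initial).
Round 2 — checking thresholds:
  Jarrow: 1 of 3 neighbours ≥ 1, panics.
  Newell: 1 of 2 neighbours < 2, below threshold.
Round 3 — checking thresholds:
  Claymore: 1 of 1 neighbours ≥ 1, panics.
  Newell: 2 of 2 neighbours ≥ 2, panics.
Round 4 — no new panics; cascade stops.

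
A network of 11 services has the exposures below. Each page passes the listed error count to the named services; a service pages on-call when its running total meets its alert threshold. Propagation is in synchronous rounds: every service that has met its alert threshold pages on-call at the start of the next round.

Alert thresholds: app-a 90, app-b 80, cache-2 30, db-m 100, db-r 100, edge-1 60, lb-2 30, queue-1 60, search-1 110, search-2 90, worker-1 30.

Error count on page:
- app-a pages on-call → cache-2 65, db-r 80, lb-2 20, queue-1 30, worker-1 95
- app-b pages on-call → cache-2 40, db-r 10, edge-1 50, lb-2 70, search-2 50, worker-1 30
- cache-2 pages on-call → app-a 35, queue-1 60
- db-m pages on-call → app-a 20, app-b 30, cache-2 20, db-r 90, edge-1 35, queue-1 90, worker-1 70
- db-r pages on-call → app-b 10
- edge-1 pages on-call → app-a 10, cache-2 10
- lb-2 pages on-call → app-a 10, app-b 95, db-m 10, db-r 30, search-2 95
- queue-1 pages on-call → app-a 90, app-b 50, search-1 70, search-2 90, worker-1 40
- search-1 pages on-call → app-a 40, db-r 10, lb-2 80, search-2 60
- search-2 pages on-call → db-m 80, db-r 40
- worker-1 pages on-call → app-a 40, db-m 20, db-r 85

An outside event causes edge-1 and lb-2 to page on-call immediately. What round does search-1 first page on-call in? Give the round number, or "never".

Round 1 — edge-1, lb-2 page on-call (initial).
  app-a: +10+10 → 20 < 90
  app-b: +95 → 95 ≥ 80
  cache-2: +10 → 10 < 30
  db-m: +10 → 10 < 100
  db-r: +30 → 30 < 100
  search-2: +95 → 95 ≥ 90
Round 2 — app-b, search-2 page on-call.
  cache-2: +40 → 50 ≥ 30
  db-m: +80 → 90 < 100
  db-r: +10+40 → 80 < 100
  worker-1: +30 → 30 ≥ 30
Round 3 — cache-2, worker-1 page on-call.
  app-a: +35+40 → 95 ≥ 90
  db-m: +20 → 110 ≥ 100
  db-r: +85 → 165 ≥ 100
  queue-1: +60 → 60 ≥ 60
Round 4 — app-a, db-m, db-r, queue-1 page on-call.
  search-1: +70 → 70 < 110
No further pages.

never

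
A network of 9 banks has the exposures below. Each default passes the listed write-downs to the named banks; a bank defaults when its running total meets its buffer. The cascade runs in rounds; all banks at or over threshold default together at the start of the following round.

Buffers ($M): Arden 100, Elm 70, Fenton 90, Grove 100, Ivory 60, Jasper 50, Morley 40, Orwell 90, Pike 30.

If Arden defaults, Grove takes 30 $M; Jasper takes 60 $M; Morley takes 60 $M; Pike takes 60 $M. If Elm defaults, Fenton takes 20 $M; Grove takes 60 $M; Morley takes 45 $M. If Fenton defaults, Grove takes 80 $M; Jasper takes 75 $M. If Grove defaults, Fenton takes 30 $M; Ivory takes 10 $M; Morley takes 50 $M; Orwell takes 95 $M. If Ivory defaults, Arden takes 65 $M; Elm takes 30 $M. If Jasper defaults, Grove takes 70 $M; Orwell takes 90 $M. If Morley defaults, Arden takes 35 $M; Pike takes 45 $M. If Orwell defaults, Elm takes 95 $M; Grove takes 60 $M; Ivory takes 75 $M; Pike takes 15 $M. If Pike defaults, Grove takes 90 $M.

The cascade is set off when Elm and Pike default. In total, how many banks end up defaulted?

8

Round 1 — Elm, Pike default (initial).
  Fenton: +20 → 20 < 90
  Grove: +60+90 → 150 ≥ 100
  Morley: +45 → 45 ≥ 40
Round 2 — Grove, Morley default.
  Arden: +35 → 35 < 100
  Fenton: +30 → 50 < 90
  Ivory: +10 → 10 < 60
  Orwell: +95 → 95 ≥ 90
Round 3 — Orwell defaults.
  Ivory: +75 → 85 ≥ 60
Round 4 — Ivory defaults.
  Arden: +65 → 100 ≥ 100
Round 5 — Arden defaults.
  Jasper: +60 → 60 ≥ 50
Round 6 — Jasper defaults.
No further defaults.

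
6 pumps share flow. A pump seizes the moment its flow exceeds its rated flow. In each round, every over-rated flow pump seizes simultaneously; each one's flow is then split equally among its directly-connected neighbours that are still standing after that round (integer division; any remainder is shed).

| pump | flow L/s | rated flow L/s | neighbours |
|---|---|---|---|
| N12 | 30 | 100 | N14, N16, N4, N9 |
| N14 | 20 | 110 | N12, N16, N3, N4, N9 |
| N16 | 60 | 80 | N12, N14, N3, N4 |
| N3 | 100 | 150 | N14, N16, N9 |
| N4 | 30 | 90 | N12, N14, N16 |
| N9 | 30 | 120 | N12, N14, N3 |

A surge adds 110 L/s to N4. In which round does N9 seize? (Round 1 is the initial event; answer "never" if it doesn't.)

5

Round 1 — N4 at 140 > 90. N4 seizes.
  N4 sheds 140 L/s to N12, N14, N16: 46 each (2 lost).
    N12: 30+46 = 76 ≤ 100
    N14: 20+46 = 66 ≤ 110
    N16: 60+46 = 106 > 80
Round 2 — N16 seizes.
  N16 sheds 106 L/s to N12, N14, N3: 35 each (1 lost).
    N12: 76+35 = 111 > 100
    N14: 66+35 = 101 ≤ 110
    N3: 100+35 = 135 ≤ 150
Round 3 — N12 seizes.
  N12 sheds 111 L/s to N14, N9: 55 each (1 lost).
    N14: 101+55 = 156 > 110
    N9: 30+55 = 85 ≤ 120
Round 4 — N14 seizes.
  N14 sheds 156 L/s to N3, N9: 78 each.
    N3: 135+78 = 213 > 150
    N9: 85+78 = 163 > 120
Round 5 — N3, N9 seize.
  N3 sheds 213 L/s: no online neighbours, lost.
  N9 sheds 163 L/s: no online neighbours, lost.
No further seizures.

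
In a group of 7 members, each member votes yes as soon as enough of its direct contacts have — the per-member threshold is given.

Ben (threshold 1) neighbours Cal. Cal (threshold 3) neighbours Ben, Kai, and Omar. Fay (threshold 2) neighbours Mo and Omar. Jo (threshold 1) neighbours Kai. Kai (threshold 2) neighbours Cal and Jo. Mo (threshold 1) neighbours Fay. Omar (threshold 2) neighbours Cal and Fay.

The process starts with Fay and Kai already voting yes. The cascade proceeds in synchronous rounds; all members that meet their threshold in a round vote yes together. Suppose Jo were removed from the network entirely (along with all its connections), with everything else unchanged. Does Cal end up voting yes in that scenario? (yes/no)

With Jo removed:
Round 1 — Fay, Kai vote yes (initial).
Round 2 — checking thresholds:
  Cal: 1 of 3 neighbours < 3, holds.
  Mo: 1 of 1 neighbours ≥ 1, votes yes.
  Omar: 1 of 2 neighbours < 2, holds.
Round 3 — no new yes votes; cascade stops.

no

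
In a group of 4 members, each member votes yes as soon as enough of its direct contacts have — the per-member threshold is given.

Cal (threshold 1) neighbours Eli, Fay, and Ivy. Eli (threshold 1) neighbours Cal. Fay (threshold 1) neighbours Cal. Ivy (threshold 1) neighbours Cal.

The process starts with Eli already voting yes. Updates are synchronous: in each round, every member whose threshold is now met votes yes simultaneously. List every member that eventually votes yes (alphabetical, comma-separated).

Cal, Eli, Fay, Ivy

Round 1 — Eli votes yes (initial).
Round 2 — checking thresholds:
  Cal: 1 of 3 neighbours ≥ 1, votes yes.
Round 3 — checking thresholds:
  Fay: 1 of 1 neighbours ≥ 1, votes yes.
  Ivy: 1 of 1 neighbours ≥ 1, votes yes.
Round 4 — no new yes votes; cascade stops.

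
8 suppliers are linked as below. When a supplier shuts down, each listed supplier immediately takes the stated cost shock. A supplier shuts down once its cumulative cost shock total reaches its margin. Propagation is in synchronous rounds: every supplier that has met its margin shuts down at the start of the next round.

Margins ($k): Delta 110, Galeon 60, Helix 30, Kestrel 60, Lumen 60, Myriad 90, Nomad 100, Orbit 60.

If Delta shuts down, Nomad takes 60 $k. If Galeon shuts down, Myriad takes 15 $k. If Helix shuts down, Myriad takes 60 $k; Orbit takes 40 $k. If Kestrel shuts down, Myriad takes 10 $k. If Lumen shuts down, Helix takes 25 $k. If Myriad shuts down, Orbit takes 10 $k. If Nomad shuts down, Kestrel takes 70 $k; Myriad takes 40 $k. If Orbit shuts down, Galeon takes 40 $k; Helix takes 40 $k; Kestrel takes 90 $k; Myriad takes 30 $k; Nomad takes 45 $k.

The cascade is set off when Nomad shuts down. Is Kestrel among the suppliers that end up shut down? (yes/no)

yes

Round 1 — Nomad shuts down (initial).
  Kestrel: +70 → 70 ≥ 60
  Myriad: +40 → 40 < 90
Round 2 — Kestrel shuts down.
  Myriad: +10 → 50 < 90
No further shutdowns.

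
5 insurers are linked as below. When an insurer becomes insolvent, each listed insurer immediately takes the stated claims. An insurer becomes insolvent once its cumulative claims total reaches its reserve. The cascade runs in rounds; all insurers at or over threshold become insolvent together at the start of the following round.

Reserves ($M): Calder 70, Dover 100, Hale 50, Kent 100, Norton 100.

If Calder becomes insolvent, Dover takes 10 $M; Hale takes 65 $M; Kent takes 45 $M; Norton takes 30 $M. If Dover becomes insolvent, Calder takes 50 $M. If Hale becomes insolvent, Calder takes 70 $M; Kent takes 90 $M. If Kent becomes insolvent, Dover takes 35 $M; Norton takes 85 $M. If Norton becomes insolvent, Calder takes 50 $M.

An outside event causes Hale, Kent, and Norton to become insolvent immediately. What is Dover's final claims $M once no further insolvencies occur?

Round 1 — Hale, Kent, Norton become insolvent (initial).
  Calder: +70+50 → 120 ≥ 70
  Dover: +35 → 35 < 100
Round 2 — Calder becomes insolvent.
  Dover: +10 → 45 < 100
No further insolvencies.

45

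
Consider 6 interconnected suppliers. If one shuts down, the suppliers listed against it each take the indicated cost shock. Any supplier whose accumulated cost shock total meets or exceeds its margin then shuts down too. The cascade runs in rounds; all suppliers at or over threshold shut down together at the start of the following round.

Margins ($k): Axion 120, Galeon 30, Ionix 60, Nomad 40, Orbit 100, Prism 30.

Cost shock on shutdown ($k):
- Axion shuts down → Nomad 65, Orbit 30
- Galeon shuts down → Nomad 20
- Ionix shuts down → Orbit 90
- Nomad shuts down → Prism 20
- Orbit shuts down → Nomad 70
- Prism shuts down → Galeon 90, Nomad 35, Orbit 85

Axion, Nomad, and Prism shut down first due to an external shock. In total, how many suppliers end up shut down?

Round 1 — Axion, Nomad, Prism shut down (initial).
  Galeon: +90 → 90 ≥ 30
  Orbit: +30+85 → 115 ≥ 100
Round 2 — Galeon, Orbit shut down.
No further shutdowns.

5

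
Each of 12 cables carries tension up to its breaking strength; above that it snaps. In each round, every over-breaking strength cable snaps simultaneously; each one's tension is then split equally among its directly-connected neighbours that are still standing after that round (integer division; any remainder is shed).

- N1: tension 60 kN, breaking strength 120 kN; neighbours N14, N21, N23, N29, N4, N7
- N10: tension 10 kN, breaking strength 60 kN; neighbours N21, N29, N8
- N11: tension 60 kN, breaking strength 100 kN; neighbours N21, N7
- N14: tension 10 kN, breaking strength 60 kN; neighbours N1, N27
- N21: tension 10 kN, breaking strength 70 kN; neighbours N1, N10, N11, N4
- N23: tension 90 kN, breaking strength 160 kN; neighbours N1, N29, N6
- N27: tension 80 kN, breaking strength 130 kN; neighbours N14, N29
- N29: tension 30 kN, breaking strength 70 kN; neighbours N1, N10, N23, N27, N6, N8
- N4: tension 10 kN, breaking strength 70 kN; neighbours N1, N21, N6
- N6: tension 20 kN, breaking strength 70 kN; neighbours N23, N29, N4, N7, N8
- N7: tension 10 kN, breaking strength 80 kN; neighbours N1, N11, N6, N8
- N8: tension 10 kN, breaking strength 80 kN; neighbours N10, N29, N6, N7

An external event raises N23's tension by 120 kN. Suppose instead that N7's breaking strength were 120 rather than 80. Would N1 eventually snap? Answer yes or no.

With N7's breaking strength at 120:
Round 1 — N23 at 210 > 160. N23 snaps.
  N23 sheds 210 kN to N1, N29, N6: 70 each.
    N1: 60+70 = 130 > 120
    N29: 30+70 = 100 > 70
    N6: 20+70 = 90 > 70
Round 2 — N1, N29, N6 snap.
  N1 sheds 130 kN to N14, N21, N4, N7: 32 each (2 lost).
    N14: 10+32 = 42 ≤ 60
    N21: 10+32 = 42 ≤ 70
    N4: 10+32 = 42 ≤ 70
    N7: 10+32 = 42 ≤ 120
  N29 sheds 100 kN to N10, N27, N8: 33 each (1 lost).
    N10: 10+33 = 43 ≤ 60
    N27: 80+33 = 113 ≤ 130
    N8: 10+33 = 43 ≤ 80
  N6 sheds 90 kN to N4, N7, N8: 30 each.
    N4: 42+30 = 72 > 70
    N7: 42+30 = 72 ≤ 120
    N8: 43+30 = 73 ≤ 80
Round 3 — N4 snaps.
  N4 sheds 72 kN to N21: 72 each.
    N21: 42+72 = 114 > 70
Round 4 — N21 snaps.
  N21 sheds 114 kN to N10, N11: 57 each.
    N10: 43+57 = 100 > 60
    N11: 60+57 = 117 > 100
Round 5 — N10, N11 snap.
  N10 sheds 100 kN to N8: 100 each.
    N8: 73+100 = 173 > 80
  N11 sheds 117 kN to N7: 117 each.
    N7: 72+117 = 189 > 120
Round 6 — N7, N8 snap.
  N7 sheds 189 kN: no online neighbours, lost.
  N8 sheds 173 kN: no online neighbours, lost.
No further breaks.

yes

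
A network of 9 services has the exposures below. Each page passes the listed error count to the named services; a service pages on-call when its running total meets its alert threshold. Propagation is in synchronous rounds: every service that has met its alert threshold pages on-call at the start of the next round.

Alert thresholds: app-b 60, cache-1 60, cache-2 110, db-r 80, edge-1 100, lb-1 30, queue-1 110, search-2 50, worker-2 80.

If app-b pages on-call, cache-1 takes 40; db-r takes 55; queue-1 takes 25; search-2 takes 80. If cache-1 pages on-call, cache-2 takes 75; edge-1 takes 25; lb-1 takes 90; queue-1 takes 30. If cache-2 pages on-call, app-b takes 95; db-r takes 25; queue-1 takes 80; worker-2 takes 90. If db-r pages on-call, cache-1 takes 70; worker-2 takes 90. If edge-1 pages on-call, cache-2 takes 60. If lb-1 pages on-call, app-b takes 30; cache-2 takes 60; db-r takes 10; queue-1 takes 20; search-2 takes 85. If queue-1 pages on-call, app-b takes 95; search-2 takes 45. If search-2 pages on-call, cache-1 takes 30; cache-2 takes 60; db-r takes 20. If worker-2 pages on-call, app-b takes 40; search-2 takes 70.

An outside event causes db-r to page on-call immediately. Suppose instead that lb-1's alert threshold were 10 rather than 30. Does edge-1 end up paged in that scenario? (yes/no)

no

With lb-1's alert threshold at 10:
Round 1 — db-r pages on-call (initial).
  cache-1: +70 → 70 ≥ 60
  worker-2: +90 → 90 ≥ 80
Round 2 — cache-1, worker-2 page on-call.
  app-b: +40 → 40 < 60
  cache-2: +75 → 75 < 110
  edge-1: +25 → 25 < 100
  lb-1: +90 → 90 ≥ 10
  queue-1: +30 → 30 < 110
  search-2: +70 → 70 ≥ 50
Round 3 — lb-1, search-2 page on-call.
  app-b: +30 → 70 ≥ 60
  cache-2: +60+60 → 195 ≥ 110
  queue-1: +20 → 50 < 110
Round 4 — app-b, cache-2 page on-call.
  queue-1: +25+80 → 155 ≥ 110
Round 5 — queue-1 pages on-call.
No further pages.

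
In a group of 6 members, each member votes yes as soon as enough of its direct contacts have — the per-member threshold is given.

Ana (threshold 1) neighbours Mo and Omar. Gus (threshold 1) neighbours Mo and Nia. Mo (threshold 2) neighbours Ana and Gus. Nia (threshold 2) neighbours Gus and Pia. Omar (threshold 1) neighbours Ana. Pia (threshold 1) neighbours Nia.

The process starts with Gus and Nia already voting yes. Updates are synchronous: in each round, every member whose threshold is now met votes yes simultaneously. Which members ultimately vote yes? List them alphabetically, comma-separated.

Round 1 — Gus, Nia vote yes (initial).
Round 2 — checking thresholds:
  Mo: 1 of 2 neighbours < 2, holds.
  Pia: 1 of 1 neighbours ≥ 1, votes yes.
Round 3 — no new yes votes; cascade stops.

Gus, Nia, Pia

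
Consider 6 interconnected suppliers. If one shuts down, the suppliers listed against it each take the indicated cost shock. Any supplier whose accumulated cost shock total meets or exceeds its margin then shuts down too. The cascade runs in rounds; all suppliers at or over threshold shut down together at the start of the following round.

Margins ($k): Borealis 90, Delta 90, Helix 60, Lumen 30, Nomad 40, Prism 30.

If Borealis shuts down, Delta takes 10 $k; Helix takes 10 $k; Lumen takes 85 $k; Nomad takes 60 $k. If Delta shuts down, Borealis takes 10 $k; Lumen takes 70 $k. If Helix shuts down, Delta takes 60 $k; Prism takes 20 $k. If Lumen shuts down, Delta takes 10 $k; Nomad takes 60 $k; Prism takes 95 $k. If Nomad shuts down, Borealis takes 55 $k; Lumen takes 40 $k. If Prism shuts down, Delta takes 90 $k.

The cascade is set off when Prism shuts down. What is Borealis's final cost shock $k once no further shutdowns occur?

Round 1 — Prism shuts down (initial).
  Delta: +90 → 90 ≥ 90
Round 2 — Delta shuts down.
  Borealis: +10 → 10 < 90
  Lumen: +70 → 70 ≥ 30
Round 3 — Lumen shuts down.
  Nomad: +60 → 60 ≥ 40
Round 4 — Nomad shuts down.
  Borealis: +55 → 65 < 90
No further shutdowns.

65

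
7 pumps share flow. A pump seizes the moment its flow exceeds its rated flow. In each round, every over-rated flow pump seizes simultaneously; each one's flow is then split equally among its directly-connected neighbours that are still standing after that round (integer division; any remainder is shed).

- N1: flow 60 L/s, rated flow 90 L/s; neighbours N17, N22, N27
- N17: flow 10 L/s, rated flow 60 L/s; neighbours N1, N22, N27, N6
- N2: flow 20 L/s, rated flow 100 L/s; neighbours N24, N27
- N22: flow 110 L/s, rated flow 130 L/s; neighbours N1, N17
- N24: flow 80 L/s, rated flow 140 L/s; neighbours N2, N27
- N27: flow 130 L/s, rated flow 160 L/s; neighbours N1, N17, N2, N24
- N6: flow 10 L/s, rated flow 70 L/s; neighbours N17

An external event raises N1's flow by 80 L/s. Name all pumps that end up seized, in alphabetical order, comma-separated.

Round 1 — N1 at 140 > 90. N1 seizes.
  N1 sheds 140 L/s to N17, N22, N27: 46 each (2 lost).
    N17: 10+46 = 56 ≤ 60
    N22: 110+46 = 156 > 130
    N27: 130+46 = 176 > 160
Round 2 — N22, N27 seize.
  N22 sheds 156 L/s to N17: 156 each.
    N17: 56+156 = 212 > 60
  N27 sheds 176 L/s to N17, N2, N24: 58 each (2 lost).
    N17: 212+58 = 270 > 60
    N2: 20+58 = 78 ≤ 100
    N24: 80+58 = 138 ≤ 140
Round 3 — N17 seizes.
  N17 sheds 270 L/s to N6: 270 each.
    N6: 10+270 = 280 > 70
Round 4 — N6 seizes.
  N6 sheds 280 L/s: no online neighbours, lost.
No further seizures.

N1, N17, N22, N27, N6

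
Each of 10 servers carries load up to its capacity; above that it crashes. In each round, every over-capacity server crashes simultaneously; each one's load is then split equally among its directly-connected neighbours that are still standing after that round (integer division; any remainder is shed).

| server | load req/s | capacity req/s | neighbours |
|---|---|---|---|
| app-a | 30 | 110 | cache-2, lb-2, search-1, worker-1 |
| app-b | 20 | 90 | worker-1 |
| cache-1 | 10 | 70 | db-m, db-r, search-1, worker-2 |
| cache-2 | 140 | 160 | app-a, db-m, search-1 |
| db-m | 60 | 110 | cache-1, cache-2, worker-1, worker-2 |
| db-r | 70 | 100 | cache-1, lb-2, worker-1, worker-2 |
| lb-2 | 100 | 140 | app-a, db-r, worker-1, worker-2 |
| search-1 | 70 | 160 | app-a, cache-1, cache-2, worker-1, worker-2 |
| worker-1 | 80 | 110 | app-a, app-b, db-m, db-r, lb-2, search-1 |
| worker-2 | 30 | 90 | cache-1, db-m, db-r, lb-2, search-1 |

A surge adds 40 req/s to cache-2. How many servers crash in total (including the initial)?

9

Round 1 — cache-2 at 180 > 160. cache-2 crashes.
  cache-2 sheds 180 req/s to app-a, db-m, search-1: 60 each.
    app-a: 30+60 = 90 ≤ 110
    db-m: 60+60 = 120 > 110
    search-1: 70+60 = 130 ≤ 160
Round 2 — db-m crashes.
  db-m sheds 120 req/s to cache-1, worker-1, worker-2: 40 each.
    cache-1: 10+40 = 50 ≤ 70
    worker-1: 80+40 = 120 > 110
    worker-2: 30+40 = 70 ≤ 90
Round 3 — worker-1 crashes.
  worker-1 sheds 120 req/s to app-a, app-b, db-r, lb-2, search-1: 24 each.
    app-a: 90+24 = 114 > 110
    app-b: 20+24 = 44 ≤ 90
    db-r: 70+24 = 94 ≤ 100
    lb-2: 100+24 = 124 ≤ 140
    search-1: 130+24 = 154 ≤ 160
Round 4 — app-a crashes.
  app-a sheds 114 req/s to lb-2, search-1: 57 each.
    lb-2: 124+57 = 181 > 140
    search-1: 154+57 = 211 > 160
Round 5 — lb-2, search-1 crash.
  lb-2 sheds 181 req/s to db-r, worker-2: 90 each (1 lost).
    db-r: 94+90 = 184 > 100
    worker-2: 70+90 = 160 > 90
  search-1 sheds 211 req/s to cache-1, worker-2: 105 each (1 lost).
    cache-1: 50+105 = 155 > 70
    worker-2: 160+105 = 265 > 90
Round 6 — cache-1, db-r, worker-2 crash.
  cache-1 sheds 155 req/s: no online neighbours, lost.
  db-r sheds 184 req/s: no online neighbours, lost.
  worker-2 sheds 265 req/s: no online neighbours, lost.
No further crashes.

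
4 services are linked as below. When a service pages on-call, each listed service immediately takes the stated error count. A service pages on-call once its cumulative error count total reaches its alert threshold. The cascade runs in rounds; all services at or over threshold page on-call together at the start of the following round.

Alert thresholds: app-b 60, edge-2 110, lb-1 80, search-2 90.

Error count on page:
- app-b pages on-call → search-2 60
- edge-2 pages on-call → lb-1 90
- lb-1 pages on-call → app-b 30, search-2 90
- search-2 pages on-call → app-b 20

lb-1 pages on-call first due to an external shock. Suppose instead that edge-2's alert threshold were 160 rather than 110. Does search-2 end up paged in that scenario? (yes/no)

yes

With edge-2's alert threshold at 160:
Round 1 — lb-1 pages on-call (initial).
  app-b: +30 → 30 < 60
  search-2: +90 → 90 ≥ 90
Round 2 — search-2 pages on-call.
  app-b: +20 → 50 < 60
No further pages.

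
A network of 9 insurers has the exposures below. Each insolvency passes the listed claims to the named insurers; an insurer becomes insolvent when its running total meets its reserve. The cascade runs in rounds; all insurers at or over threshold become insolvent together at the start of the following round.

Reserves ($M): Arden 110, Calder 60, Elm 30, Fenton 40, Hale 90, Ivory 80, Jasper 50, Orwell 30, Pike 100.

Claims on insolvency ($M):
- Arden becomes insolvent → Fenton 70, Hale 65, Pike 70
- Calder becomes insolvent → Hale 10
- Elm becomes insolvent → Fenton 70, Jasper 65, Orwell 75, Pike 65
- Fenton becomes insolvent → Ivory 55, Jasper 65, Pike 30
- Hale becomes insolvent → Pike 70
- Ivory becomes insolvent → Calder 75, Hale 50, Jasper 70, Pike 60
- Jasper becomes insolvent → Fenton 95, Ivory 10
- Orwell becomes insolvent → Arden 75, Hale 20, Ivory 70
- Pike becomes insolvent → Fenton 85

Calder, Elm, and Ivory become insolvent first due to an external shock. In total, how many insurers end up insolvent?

Round 1 — Calder, Elm, Ivory become insolvent (initial).
  Fenton: +70 → 70 ≥ 40
  Hale: +10+50 → 60 < 90
  Jasper: +65+70 → 135 ≥ 50
  Orwell: +75 → 75 ≥ 30
  Pike: +65+60 → 125 ≥ 100
Round 2 — Fenton, Jasper, Orwell, Pike become insolvent.
  Arden: +75 → 75 < 110
  Hale: +20 → 80 < 90
No further insolvencies.

7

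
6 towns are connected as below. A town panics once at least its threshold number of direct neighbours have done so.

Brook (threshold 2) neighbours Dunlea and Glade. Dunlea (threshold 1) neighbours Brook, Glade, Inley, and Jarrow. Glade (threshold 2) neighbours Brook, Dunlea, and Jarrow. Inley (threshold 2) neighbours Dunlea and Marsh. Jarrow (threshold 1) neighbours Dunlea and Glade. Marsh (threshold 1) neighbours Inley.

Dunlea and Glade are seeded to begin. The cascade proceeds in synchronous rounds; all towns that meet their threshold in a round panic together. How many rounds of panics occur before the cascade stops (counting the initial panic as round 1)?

2

Round 1 — Dunlea, Glade panic (initial).
Round 2 — checking thresholds:
  Brook: 2 of 2 neighbours ≥ 2, panics.
  Inley: 1 of 2 neighbours < 2, below threshold.
  Jarrow: 2 of 2 neighbours ≥ 1, panics.
Round 3 — no new panics; cascade stops.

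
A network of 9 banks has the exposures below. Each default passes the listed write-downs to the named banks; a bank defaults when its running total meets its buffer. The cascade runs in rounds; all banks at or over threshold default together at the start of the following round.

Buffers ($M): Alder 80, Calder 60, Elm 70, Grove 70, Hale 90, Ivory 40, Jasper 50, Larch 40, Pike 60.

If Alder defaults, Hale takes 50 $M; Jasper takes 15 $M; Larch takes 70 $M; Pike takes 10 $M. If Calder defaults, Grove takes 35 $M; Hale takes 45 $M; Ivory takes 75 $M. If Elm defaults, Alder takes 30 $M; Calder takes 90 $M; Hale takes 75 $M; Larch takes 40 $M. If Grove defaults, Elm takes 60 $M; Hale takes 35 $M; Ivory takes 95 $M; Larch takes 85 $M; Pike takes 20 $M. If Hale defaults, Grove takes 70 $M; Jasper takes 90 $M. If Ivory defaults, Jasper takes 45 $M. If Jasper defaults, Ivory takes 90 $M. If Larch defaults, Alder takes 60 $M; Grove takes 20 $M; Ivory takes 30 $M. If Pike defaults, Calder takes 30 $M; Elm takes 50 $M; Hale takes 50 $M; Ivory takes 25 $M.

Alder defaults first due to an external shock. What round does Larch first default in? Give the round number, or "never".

2

Round 1 — Alder defaults (initial).
  Hale: +50 → 50 < 90
  Jasper: +15 → 15 < 50
  Larch: +70 → 70 ≥ 40
  Pike: +10 → 10 < 60
Round 2 — Larch defaults.
  Grove: +20 → 20 < 70
  Ivory: +30 → 30 < 40
No further defaults.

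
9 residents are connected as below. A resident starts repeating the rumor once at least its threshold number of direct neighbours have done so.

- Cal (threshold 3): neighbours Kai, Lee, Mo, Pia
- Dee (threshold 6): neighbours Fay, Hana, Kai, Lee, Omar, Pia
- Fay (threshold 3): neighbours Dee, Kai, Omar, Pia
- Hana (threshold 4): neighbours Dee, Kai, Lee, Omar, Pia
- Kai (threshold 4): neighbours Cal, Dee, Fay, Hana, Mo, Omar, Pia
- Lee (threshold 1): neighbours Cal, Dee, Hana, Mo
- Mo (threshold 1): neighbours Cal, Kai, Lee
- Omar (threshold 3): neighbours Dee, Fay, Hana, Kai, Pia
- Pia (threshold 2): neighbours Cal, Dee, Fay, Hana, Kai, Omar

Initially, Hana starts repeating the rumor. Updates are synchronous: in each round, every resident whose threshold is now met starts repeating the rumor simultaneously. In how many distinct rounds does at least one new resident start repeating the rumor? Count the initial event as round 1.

3

Round 1 — Hana starts repeating the rumor (initial).
Round 2 — checking thresholds:
  Dee: 1 of 6 neighbours < 6, below threshold.
  Kai: 1 of 7 neighbours < 4, below threshold.
  Lee: 1 of 4 neighbours ≥ 1, starts repeating the rumor.
  Omar: 1 of 5 neighbours < 3, below threshold.
  Pia: 1 of 6 neighbours < 2, below threshold.
Round 3 — checking thresholds:
  Cal: 1 of 4 neighbours < 3, below threshold.
  Dee: 2 of 6 neighbours < 6, below threshold.
  Kai: 1 of 7 neighbours < 4, below threshold.
  Mo: 1 of 3 neighbours ≥ 1, starts repeating the rumor.
  Omar: 1 of 5 neighbours < 3, below threshold.
  Pia: 1 of 6 neighbours < 2, below threshold.
Round 4 — no new spreads; cascade stops.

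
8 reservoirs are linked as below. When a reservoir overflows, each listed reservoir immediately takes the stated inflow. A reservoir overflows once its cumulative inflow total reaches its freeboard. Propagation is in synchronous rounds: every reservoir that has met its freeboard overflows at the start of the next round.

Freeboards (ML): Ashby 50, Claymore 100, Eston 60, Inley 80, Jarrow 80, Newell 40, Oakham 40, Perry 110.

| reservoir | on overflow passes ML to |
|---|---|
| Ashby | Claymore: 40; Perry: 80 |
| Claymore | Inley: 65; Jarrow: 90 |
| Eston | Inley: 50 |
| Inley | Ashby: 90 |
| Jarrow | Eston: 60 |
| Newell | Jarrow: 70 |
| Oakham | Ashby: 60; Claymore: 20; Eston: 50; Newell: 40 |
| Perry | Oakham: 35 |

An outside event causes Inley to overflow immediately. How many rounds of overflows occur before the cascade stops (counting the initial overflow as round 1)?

Round 1 — Inley overflows (initial).
  Ashby: +90 → 90 ≥ 50
Round 2 — Ashby overflows.
  Claymore: +40 → 40 < 100
  Perry: +80 → 80 < 110
No further overflows.

2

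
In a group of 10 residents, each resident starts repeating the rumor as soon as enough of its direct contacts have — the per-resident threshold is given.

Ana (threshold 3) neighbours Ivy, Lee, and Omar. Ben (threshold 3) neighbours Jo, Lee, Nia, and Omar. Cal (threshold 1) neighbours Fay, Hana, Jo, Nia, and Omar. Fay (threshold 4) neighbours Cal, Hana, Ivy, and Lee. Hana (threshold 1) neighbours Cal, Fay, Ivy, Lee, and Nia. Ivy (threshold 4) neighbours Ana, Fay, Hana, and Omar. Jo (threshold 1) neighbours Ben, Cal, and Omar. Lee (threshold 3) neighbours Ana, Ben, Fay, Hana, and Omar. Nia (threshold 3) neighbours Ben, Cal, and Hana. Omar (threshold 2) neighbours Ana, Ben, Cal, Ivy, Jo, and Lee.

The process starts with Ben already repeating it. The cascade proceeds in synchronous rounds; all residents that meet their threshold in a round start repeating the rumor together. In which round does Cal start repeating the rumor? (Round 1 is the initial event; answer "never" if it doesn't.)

Round 1 — Ben starts repeating the rumor (initial).
Round 2 — checking thresholds:
  Jo: 1 of 3 neighbours ≥ 1, starts repeating the rumor.
  Lee: 1 of 5 neighbours < 3, not yet.
  Nia: 1 of 3 neighbours < 3, not yet.
  Omar: 1 of 6 neighbours < 2, not yet.
Round 3 — checking thresholds:
  Cal: 1 of 5 neighbours ≥ 1, starts repeating the rumor.
  Lee: 1 of 5 neighbours < 3, not yet.
  Nia: 1 of 3 neighbours < 3, not yet.
  Omar: 2 of 6 neighbours ≥ 2, starts repeating the rumor.
Round 4 — checking thresholds:
  Ana: 1 of 3 neighbours < 3, not yet.
  Fay: 1 of 4 neighbours < 4, not yet.
  Hana: 1 of 5 neighbours ≥ 1, starts repeating the rumor.
  Ivy: 1 of 4 neighbours < 4, not yet.
  Lee: 2 of 5 neighbours < 3, not yet.
  Nia: 2 of 3 neighbours < 3, not yet.
Round 5 — checking thresholds:
  Ana: 1 of 3 neighbours < 3, not yet.
  Fay: 2 of 4 neighbours < 4, not yet.
  Ivy: 2 of 4 neighbours < 4, not yet.
  Lee: 3 of 5 neighbours ≥ 3, starts repeating the rumor.
  Nia: 3 of 3 neighbours ≥ 3, starts repeating the rumor.
Round 6 — no new spreads; cascade stops.

3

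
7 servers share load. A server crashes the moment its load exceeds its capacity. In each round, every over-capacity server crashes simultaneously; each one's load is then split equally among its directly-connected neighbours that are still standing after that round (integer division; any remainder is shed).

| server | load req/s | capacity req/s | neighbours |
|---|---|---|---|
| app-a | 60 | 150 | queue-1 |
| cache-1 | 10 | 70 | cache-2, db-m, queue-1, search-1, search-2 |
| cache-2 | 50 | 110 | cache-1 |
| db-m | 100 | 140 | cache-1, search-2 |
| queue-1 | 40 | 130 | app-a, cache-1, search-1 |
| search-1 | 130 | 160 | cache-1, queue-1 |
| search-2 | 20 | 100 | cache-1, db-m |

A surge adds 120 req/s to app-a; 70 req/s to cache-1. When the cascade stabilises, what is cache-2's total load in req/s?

Round 1 — app-a at 180 > 150; cache-1 at 80 > 70. app-a, cache-1 crash.
  app-a sheds 180 req/s to queue-1: 180 each.
    queue-1: 40+180 = 220 > 130
  cache-1 sheds 80 req/s to cache-2, db-m, queue-1, search-1, search-2: 16 each.
    cache-2: 50+16 = 66 ≤ 110
    db-m: 100+16 = 116 ≤ 140
    queue-1: 220+16 = 236 > 130
    search-1: 130+16 = 146 ≤ 160
    search-2: 20+16 = 36 ≤ 100
Round 2 — queue-1 crashes.
  queue-1 sheds 236 req/s to search-1: 236 each.
    search-1: 146+236 = 382 > 160
Round 3 — search-1 crashes.
  search-1 sheds 382 req/s: no online neighbours, lost.
No further crashes.

66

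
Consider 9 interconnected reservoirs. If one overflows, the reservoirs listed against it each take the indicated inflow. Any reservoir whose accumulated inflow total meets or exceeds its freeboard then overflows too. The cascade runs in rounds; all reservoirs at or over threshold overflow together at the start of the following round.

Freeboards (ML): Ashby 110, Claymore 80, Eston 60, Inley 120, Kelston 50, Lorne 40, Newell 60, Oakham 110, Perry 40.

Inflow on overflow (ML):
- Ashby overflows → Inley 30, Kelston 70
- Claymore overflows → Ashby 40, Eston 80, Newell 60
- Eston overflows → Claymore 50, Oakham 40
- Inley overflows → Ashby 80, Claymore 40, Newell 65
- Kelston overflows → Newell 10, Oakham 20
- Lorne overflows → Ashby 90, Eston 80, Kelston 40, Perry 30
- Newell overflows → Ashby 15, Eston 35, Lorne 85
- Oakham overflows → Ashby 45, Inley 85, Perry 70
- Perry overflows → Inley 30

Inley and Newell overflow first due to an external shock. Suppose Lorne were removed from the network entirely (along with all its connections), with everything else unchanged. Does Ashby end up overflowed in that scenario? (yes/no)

no

With Lorne removed:
Round 1 — Inley, Newell overflow (initial).
  Ashby: +80+15 → 95 < 110
  Claymore: +40 → 40 < 80
  Eston: +35 → 35 < 60
No further overflows.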